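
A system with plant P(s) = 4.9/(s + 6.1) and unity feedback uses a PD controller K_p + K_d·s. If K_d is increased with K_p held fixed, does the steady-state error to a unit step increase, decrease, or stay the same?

K_d affects only the transient (the s-coefficient); the DC loop gain, and hence e_ss, depends only on K_p.

unchanged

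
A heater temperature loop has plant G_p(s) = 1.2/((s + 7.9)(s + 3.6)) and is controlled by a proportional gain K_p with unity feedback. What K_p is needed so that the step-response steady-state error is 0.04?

Steady-state error for a unit step on this type-0 loop is 1/(1 + K_p·G_p(0)).
G_p(0) = 0.04219. Require 1/(1 + K_p·0.04219) = 0.04, so 1 + 0.04219·K_p = 25.
K_p = (25 − 1)/0.04219 = 569.

K_p = 569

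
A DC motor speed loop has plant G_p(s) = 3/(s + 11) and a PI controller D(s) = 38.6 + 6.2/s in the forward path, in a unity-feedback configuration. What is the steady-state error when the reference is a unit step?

0

The open loop D(s)G_p(s) has a pole at the origin (type 1), so the static position error constant is infinite and e_ss = 1/(1+∞) = 0.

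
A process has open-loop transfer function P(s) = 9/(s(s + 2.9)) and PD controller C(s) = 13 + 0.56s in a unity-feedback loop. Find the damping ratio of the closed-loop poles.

ζ = 0.367

Forward path: (13 + 0.56s)·9/(s(s+2.9)). The closed-loop characteristic equation is s² + (2.9 + 9·0.56)s + 9·13 = 0.
That is s² + 7.94s + 117 = 0, so ω_n = 10.82 rad/s and ζ = 7.94/(2·10.82) = 0.367.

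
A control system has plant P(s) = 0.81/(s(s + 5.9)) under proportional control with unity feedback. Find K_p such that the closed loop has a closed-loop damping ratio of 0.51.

K_p = 41.3

Closed-loop characteristic equation: s² + 5.9s + K_p·0.81 = 0.
So ω_n = √(0.81K_p) and 2ζω_n = 5.9, giving ζ = 5.9/(2√(0.81K_p)).
Setting ζ = 0.51: √(0.81K_p) = 5.9/(2·0.51) = 5.784, so K_p = 33.46/0.81 = 41.3.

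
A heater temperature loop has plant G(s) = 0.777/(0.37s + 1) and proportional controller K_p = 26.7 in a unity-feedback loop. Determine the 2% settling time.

Closed loop: T(s) = K_p·G/(1+K_p·G) = 20.75/(0.37s + 1 + 20.75), with pole at s = −(1 + 20.75)/0.37 = −58.77.
τ = 1/58.77 = 0.01701 s, so 2% settling time ≈ 4τ = 0.0681 s.

T_s ≈ 0.0681 s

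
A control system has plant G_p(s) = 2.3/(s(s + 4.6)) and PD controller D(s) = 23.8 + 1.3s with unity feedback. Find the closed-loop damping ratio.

ζ = 0.513

Forward path: (23.8 + 1.3s)·2.3/(s(s+4.6)). The closed-loop characteristic equation is s² + (4.6 + 2.3·1.3)s + 2.3·23.8 = 0.
That is s² + 7.59s + 54.74 = 0, so ω_n = 7.399 rad/s and ζ = 7.59/(2·7.399) = 0.5129.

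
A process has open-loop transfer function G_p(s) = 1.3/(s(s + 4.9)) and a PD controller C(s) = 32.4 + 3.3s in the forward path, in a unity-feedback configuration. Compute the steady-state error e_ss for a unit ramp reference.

0.116

The loop has one pole at the origin (type 1). Velocity error constant K_v = lim_{s→0} s·C(s)G_p(s) = 32.4·1.3/4.9 = 8.596.
Steady-state error to a unit ramp: e_ss = 1/K_v = 0.116.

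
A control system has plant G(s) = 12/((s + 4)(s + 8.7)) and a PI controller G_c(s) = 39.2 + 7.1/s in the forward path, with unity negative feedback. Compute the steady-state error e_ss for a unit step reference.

The open loop G_c(s)G(s) has a pole at the origin (type 1), so the static position error constant is infinite and e_ss = 1/(1+∞) = 0.

0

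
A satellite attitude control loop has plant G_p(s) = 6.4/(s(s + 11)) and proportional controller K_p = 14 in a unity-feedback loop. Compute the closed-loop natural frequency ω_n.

The closed-loop denominator is s(s+11) + 14·6.4 = s² + 11s + 89.6.
So ω_n² = 89.6 ⇒ ω_n = 9.466 rad/s, and ζ = 11/(2ω_n) = 0.581.

ω_n = 9.47 rad/s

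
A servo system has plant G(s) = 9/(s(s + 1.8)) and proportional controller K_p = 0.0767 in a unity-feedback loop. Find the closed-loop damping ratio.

With unity feedback the closed-loop characteristic equation is s² + 1.8s + 0.0767·9 = s² + 1.8s + 0.6903 = 0.
So ω_n² = 0.6903 ⇒ ω_n = 0.8308 rad/s, and ζ = 1.8/(2ω_n) = 1.08.

ζ = 1.08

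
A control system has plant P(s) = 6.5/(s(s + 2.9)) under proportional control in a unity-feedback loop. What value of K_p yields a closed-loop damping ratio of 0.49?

Closed-loop characteristic equation: s² + 2.9s + K_p·6.5 = 0.
So ω_n = √(6.5K_p) and 2ζω_n = 2.9, giving ζ = 2.9/(2√(6.5K_p)).
Setting ζ = 0.49: √(6.5K_p) = 2.9/(2·0.49) = 2.959, so K_p = 8.757/6.5 = 1.35.

K_p = 1.35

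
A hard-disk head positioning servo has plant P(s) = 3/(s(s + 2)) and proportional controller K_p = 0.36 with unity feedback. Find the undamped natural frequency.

With unity feedback the closed-loop characteristic equation is s² + 2s + 0.36·3 = s² + 2s + 1.08 = 0.
Matching s² + 2ζω_n s + ω_n²: ω_n = √1.08 = 1.039 rad/s and 2ζω_n = 2, so ζ = 2/(2·1.039) = 0.962.

ω_n = 1.04 rad/s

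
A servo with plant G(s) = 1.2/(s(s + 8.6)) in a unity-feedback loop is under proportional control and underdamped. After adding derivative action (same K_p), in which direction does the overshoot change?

decrease

With PD the characteristic equation becomes s² + (a + K·K_d)s + K·K_p = 0; the damping term grows, ζ rises, overshoot falls.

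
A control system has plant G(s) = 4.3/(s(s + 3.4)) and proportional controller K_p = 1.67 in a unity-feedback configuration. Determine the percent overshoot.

7.59%

The closed-loop denominator s² + 3.4s + 7.181 gives ω_n = √7.181 = 2.68 and ζ = 3.4/(2ω_n) = 0.6344.
%OS = 100·exp(−πζ/√(1−ζ²)) = 100·exp(−π·0.6344/√0.5975) = 7.59%.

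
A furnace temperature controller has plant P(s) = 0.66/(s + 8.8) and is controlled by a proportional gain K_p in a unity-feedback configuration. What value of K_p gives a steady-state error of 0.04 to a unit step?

K_p = 320

Steady-state error for a unit step on this type-0 loop is 1/(1 + K_p·P(0)).
P(0) = 0.075. Require 1/(1 + K_p·0.075) = 0.04, so 1 + 0.075·K_p = 25.
K_p = (25 − 1)/0.075 = 320.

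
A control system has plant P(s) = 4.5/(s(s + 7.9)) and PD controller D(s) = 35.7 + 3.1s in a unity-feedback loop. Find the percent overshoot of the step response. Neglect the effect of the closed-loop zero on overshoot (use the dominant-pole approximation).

Forward path: (35.7 + 3.1s)·4.5/(s(s+7.9)). The closed-loop characteristic equation is s² + (7.9 + 4.5·3.1)s + 4.5·35.7 = 0.
That is s² + 21.85s + 160.7 = 0, so ω_n = 12.67 rad/s and ζ = 21.85/(2·12.67) = 0.8619.
%OS = 100·exp(−πζ/√(1−ζ²)) = 0.479%.

0.479%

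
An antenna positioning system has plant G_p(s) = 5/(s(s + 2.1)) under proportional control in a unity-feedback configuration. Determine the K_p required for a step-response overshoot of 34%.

From %OS = 100·exp(−πζ/√(1−ζ²)) = 34%, ζ = −ln(0.34)/√(π²+ln²(0.34)) = 0.3248.
Characteristic equation s² + 2.1s + 5K_p = 0 gives ζ = 2.1/(2√(5K_p)).
Setting ζ = 0.3248: √(5K_p) = 2.1/(2·0.3248) = 3.233, so K_p = 10.45/5 = 2.09.

K_p = 2.09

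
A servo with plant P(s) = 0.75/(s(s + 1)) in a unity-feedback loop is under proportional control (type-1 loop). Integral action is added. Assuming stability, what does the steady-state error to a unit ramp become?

0

The integrator raises the loop to type 2, so K_v → ∞ and e_ss to a ramp is zero.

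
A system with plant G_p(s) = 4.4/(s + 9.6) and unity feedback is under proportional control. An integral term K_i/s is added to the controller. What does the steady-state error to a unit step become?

0

Adding integral action puts a pole at s = 0 in the forward path, raising the system type to 1; a type-1 loop has zero steady-state error to a step.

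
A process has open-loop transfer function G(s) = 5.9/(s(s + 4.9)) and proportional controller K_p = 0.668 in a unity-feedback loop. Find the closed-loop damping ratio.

1 + K_p·G(s) = 0 gives s² + 4.9s + 3.941 = 0.
So ω_n² = 3.941 ⇒ ω_n = 1.985 rad/s, and ζ = 4.9/(2ω_n) = 1.23.

ζ = 1.23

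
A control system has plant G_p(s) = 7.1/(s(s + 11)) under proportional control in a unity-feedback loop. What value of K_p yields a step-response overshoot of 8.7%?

From %OS = 100·exp(−πζ/√(1−ζ²)) = 8.7%, ζ = −ln(0.087)/√(π²+ln²(0.087)) = 0.6137.
Characteristic equation s² + 11s + 7.1K_p = 0 gives ζ = 11/(2√(7.1K_p)).
Setting ζ = 0.6137: √(7.1K_p) = 11/(2·0.6137) = 8.962, so K_p = 80.32/7.1 = 11.3.

K_p = 11.3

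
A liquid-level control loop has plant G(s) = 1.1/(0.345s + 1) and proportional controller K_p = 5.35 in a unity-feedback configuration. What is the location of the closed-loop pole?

s = -19.96

Closed loop: T(s) = K_p·G/(1+K_p·G) = 5.885/(0.345s + 1 + 5.885), with pole at s = −(1 + 5.885)/0.345 = −19.96.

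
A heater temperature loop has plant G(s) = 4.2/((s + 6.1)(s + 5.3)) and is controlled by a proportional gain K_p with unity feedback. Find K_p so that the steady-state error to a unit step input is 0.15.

For a type-0 loop with proportional control, e_ss = 1/(1 + K_p·G(0)).
G(0) = 0.1299. Require 1/(1 + K_p·0.1299) = 0.15, so 1 + 0.1299·K_p = 6.667.
K_p = (6.667 − 1)/0.1299 = 43.6.

K_p = 43.6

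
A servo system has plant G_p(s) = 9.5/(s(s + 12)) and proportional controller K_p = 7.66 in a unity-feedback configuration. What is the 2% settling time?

From 1 + K_pG_p(s) = 0: s² + 12s + 72.77 = 0 ⇒ ω_n = 8.531, ζ = 0.7034.
2% settling time T_s ≈ 4/(ζω_n) = 4/6 = 0.667 s.

T_s ≈ 0.667 s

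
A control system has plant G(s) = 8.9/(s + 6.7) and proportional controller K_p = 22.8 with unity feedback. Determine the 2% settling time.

Closed-loop transfer function: T(s) = K_p·G(s)/(1 + K_p·G(s)) = 202.9/(s + 6.7 + 202.9) = 202.9/(s + 209.6).
Time constant τ = 1/209.6 = 0.004771 s, so the 2% settling time is about 4τ = 0.0191 s.

T_s ≈ 0.0191 s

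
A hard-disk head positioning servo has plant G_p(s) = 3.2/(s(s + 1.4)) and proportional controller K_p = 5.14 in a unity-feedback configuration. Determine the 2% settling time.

T_s ≈ 5.71 s

From 1 + K_pG_p(s) = 0: s² + 1.4s + 16.45 = 0 ⇒ ω_n = 4.056, ζ = 0.1726.
2% settling time T_s ≈ 4/(ζω_n) = 4/0.7 = 5.71 s.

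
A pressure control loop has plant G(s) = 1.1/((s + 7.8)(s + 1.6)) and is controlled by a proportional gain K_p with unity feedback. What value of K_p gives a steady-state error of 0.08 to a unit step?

The loop is type 0, so e_ss(step) = 1/(1 + K_pos) with K_pos = K_p·G(0).
G(0) = 0.08814. Require 1/(1 + K_p·0.08814) = 0.08, so 1 + 0.08814·K_p = 12.5.
K_p = (12.5 − 1)/0.08814 = 130.

K_p = 130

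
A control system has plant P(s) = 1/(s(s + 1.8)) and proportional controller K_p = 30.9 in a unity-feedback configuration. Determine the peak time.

Closed-loop characteristic equation: s² + 1.8s + 30.9 = 0, so ω_n = 5.559 rad/s and ζ = 1.8/(2·5.559) = 0.1619.
Damped frequency ω_d = ω_n√(1−ζ²) = 5.485 rad/s, so peak time T_p = π/ω_d = 0.573 s.

T_p = 0.573 s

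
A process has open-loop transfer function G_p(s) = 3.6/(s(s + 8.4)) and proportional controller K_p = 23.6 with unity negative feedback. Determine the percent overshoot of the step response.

20%

The closed-loop denominator s² + 8.4s + 84.96 gives ω_n = √84.96 = 9.217 and ζ = 8.4/(2ω_n) = 0.4557.
%OS = 100·exp(−πζ/√(1−ζ²)) = 100·exp(−π·0.4557/√0.7924) = 20%.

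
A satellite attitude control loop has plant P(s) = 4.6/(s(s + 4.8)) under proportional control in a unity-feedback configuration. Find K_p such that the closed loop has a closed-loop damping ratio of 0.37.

Closed-loop characteristic equation: s² + 4.8s + K_p·4.6 = 0.
So ω_n = √(4.6K_p) and 2ζω_n = 4.8, giving ζ = 4.8/(2√(4.6K_p)).
Setting ζ = 0.37: √(4.6K_p) = 4.8/(2·0.37) = 6.486, so K_p = 42.07/4.6 = 9.15.

K_p = 9.15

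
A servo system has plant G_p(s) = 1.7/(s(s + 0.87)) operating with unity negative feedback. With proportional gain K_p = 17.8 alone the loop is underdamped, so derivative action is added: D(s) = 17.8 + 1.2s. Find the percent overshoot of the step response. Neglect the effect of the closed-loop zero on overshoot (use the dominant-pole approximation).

Forward path: (17.8 + 1.2s)·1.7/(s(s+0.87)). The closed-loop characteristic equation is s² + (0.87 + 1.7·1.2)s + 1.7·17.8 = 0.
That is s² + 2.91s + 30.26 = 0, so ω_n = 5.501 rad/s and ζ = 2.91/(2·5.501) = 0.2645.
%OS = 100·exp(−πζ/√(1−ζ²)) = 42.2%.

42.2%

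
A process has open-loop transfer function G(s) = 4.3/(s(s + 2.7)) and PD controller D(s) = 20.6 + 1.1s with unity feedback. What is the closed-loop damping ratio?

Forward path: (20.6 + 1.1s)·4.3/(s(s+2.7)). The closed-loop characteristic equation is s² + (2.7 + 4.3·1.1)s + 4.3·20.6 = 0.
That is s² + 7.43s + 88.58 = 0, so ω_n = 9.412 rad/s and ζ = 7.43/(2·9.412) = 0.3947.

ζ = 0.395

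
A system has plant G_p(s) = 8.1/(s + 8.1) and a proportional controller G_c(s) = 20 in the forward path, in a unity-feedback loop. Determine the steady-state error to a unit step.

The loop is type 0. Static position error constant K_pos = G_c(0)·G_p(0) = 20·1 = 20.
Steady-state error to a unit step: e_ss = 1/(1+K_pos) = 1/21 = 0.0476.

0.0476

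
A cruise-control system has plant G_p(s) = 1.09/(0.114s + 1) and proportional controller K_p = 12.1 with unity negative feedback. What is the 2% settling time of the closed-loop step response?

T_s ≈ 0.0321 s

Closed loop: T(s) = K_p·G_p/(1+K_p·G_p) = 13.19/(0.114s + 1 + 13.19), with pole at s = −(1 + 13.19)/0.114 = −124.5.
τ = 1/124.5 = 0.008034 s, so 2% settling time ≈ 4τ = 0.0321 s.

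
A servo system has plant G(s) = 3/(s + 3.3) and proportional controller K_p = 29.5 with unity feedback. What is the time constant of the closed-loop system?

Closed-loop transfer function: T(s) = K_p·G(s)/(1 + K_p·G(s)) = 88.5/(s + 3.3 + 88.5) = 88.5/(s + 91.8).
Time constant τ = 1/91.8 = 0.0109 s.

τ = 0.0109 s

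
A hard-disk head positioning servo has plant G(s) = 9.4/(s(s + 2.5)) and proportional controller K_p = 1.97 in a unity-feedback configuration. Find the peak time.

The closed-loop denominator s² + 2.5s + 18.52 gives ω_n = √18.52 = 4.303 and ζ = 2.5/(2ω_n) = 0.2905.
Damped frequency ω_d = ω_n√(1−ζ²) = 4.118 rad/s, so peak time T_p = π/ω_d = 0.763 s.

T_p = 0.763 s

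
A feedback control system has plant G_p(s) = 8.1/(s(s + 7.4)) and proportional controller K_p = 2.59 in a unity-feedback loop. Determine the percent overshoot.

The closed-loop denominator s² + 7.4s + 20.98 gives ω_n = √20.98 = 4.58 and ζ = 7.4/(2ω_n) = 0.8078.
%OS = 100·exp(−πζ/√(1−ζ²)) = 100·exp(−π·0.8078/√0.3474) = 1.35%.

1.35%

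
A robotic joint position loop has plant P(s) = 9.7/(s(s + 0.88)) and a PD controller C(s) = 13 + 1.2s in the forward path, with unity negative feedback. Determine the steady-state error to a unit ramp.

0.00698

The loop has one pole at the origin (type 1). Velocity error constant K_v = lim_{s→0} s·C(s)P(s) = 13·9.7/0.88 = 143.3.
Steady-state error to a unit ramp: e_ss = 1/K_v = 0.00698.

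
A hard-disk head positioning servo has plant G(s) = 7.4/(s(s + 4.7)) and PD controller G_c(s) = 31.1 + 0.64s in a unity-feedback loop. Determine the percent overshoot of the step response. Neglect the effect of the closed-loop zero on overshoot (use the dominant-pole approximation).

Forward path: (31.1 + 0.64s)·7.4/(s(s+4.7)). The closed-loop characteristic equation is s² + (4.7 + 7.4·0.64)s + 7.4·31.1 = 0.
That is s² + 9.436s + 230.1 = 0, so ω_n = 15.17 rad/s and ζ = 9.436/(2·15.17) = 0.311.
%OS = 100·exp(−πζ/√(1−ζ²)) = 35.8%.

35.8%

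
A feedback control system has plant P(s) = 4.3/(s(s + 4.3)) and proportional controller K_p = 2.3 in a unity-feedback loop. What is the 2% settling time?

Closed-loop characteristic equation: s² + 4.3s + 9.89 = 0, so ω_n = 3.145 rad/s and ζ = 4.3/(2·3.145) = 0.6837.
2% settling time T_s ≈ 4/(ζω_n) = 4/2.15 = 1.86 s.

T_s ≈ 1.86 s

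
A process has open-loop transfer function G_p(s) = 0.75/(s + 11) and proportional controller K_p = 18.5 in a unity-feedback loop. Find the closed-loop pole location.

Closed-loop transfer function: T(s) = K_p·G_p(s)/(1 + K_p·G_p(s)) = 13.88/(s + 11 + 13.88) = 13.88/(s + 24.88).
The closed-loop pole is at s = −24.88.

s = -24.88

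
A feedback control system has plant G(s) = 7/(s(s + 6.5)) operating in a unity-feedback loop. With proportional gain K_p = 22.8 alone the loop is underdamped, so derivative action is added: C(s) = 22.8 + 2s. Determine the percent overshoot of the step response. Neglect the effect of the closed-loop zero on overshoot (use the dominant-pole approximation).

Forward path: (22.8 + 2s)·7/(s(s+6.5)). The closed-loop characteristic equation is s² + (6.5 + 7·2)s + 7·22.8 = 0.
That is s² + 20.5s + 159.6 = 0, so ω_n = 12.63 rad/s and ζ = 20.5/(2·12.63) = 0.8113.
%OS = 100·exp(−πζ/√(1−ζ²)) = 1.28%.

1.28%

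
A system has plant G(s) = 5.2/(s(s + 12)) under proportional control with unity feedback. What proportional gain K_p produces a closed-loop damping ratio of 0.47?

Closed-loop characteristic equation: s² + 12s + K_p·5.2 = 0.
So ω_n = √(5.2K_p) and 2ζω_n = 12, giving ζ = 12/(2√(5.2K_p)).
Setting ζ = 0.47: √(5.2K_p) = 12/(2·0.47) = 12.77, so K_p = 163/5.2 = 31.3.

K_p = 31.3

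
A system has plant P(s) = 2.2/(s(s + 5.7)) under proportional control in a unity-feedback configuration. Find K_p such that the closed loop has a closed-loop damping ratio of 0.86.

Closed-loop characteristic equation: s² + 5.7s + K_p·2.2 = 0.
So ω_n = √(2.2K_p) and 2ζω_n = 5.7, giving ζ = 5.7/(2√(2.2K_p)).
Setting ζ = 0.86: √(2.2K_p) = 5.7/(2·0.86) = 3.314, so K_p = 10.98/2.2 = 4.99.

K_p = 4.99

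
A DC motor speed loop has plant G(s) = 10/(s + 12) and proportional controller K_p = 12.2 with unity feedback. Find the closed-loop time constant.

τ = 0.00746 s

Closed-loop transfer function: T(s) = K_p·G(s)/(1 + K_p·G(s)) = 122/(s + 12 + 122) = 122/(s + 134).
Time constant τ = 1/134 = 0.00746 s.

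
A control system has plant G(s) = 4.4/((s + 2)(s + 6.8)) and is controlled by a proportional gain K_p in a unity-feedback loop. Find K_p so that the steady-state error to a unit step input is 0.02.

The loop is type 0, so e_ss(step) = 1/(1 + K_pos) with K_pos = K_p·G(0).
G(0) = 0.3235. Require 1/(1 + K_p·0.3235) = 0.02, so 1 + 0.3235·K_p = 50.
K_p = (50 − 1)/0.3235 = 151.

K_p = 151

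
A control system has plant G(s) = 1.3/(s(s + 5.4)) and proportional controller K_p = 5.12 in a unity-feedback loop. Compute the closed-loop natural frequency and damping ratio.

ω_n = 2.58 rad/s, ζ = 1.05

With unity feedback the closed-loop characteristic equation is s² + 5.4s + 5.12·1.3 = s² + 5.4s + 6.656 = 0.
So ω_n² = 6.656 ⇒ ω_n = 2.58 rad/s, and ζ = 5.4/(2ω_n) = 1.05.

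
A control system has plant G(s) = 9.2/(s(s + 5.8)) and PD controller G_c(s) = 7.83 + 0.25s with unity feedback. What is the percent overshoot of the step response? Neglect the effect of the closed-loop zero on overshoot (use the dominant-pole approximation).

18.2%

Forward path: (7.83 + 0.25s)·9.2/(s(s+5.8)). The closed-loop characteristic equation is s² + (5.8 + 9.2·0.25)s + 9.2·7.83 = 0.
That is s² + 8.1s + 72.04 = 0, so ω_n = 8.487 rad/s and ζ = 8.1/(2·8.487) = 0.4772.
%OS = 100·exp(−πζ/√(1−ζ²)) = 18.2%.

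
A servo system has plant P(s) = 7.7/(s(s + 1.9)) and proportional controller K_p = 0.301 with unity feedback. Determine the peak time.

T_p = 2.64 s

Closed-loop characteristic equation: s² + 1.9s + 2.318 = 0, so ω_n = 1.522 rad/s and ζ = 1.9/(2·1.522) = 0.624.
Damped frequency ω_d = ω_n√(1−ζ²) = 1.19 rad/s, so peak time T_p = π/ω_d = 2.64 s.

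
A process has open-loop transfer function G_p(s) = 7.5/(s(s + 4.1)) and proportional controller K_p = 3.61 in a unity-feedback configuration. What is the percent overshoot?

Closed-loop characteristic equation: s² + 4.1s + 27.07 = 0, so ω_n = 5.203 rad/s and ζ = 4.1/(2·5.203) = 0.394.
%OS = 100·exp(−πζ/√(1−ζ²)) = 100·exp(−π·0.394/√0.8448) = 26%.

26%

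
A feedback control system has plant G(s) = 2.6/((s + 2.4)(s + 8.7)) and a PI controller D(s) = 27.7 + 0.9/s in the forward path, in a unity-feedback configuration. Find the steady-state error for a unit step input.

0

The open loop D(s)G(s) has a pole at the origin (type 1), so the static position error constant is infinite and e_ss = 1/(1+∞) = 0.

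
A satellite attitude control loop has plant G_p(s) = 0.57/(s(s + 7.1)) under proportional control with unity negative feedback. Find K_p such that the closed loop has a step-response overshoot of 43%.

K_p = 328

From %OS = 100·exp(−πζ/√(1−ζ²)) = 43%, ζ = −ln(0.43)/√(π²+ln²(0.43)) = 0.2594.
Characteristic equation s² + 7.1s + 0.57K_p = 0 gives ζ = 7.1/(2√(0.57K_p)).
Setting ζ = 0.2594: √(0.57K_p) = 7.1/(2·0.2594) = 13.68, so K_p = 187.2/0.57 = 328.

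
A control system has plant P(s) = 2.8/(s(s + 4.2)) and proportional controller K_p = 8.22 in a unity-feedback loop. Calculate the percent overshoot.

Closed-loop characteristic equation: s² + 4.2s + 23.02 = 0, so ω_n = 4.797 rad/s and ζ = 4.2/(2·4.797) = 0.4377.
%OS = 100·exp(−πζ/√(1−ζ²)) = 100·exp(−π·0.4377/√0.8084) = 21.7%.

21.7%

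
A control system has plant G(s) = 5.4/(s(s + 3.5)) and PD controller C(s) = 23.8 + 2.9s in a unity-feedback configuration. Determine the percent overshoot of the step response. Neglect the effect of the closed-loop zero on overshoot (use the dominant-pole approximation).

0.698%

Forward path: (23.8 + 2.9s)·5.4/(s(s+3.5)). The closed-loop characteristic equation is s² + (3.5 + 5.4·2.9)s + 5.4·23.8 = 0.
That is s² + 19.16s + 128.5 = 0, so ω_n = 11.34 rad/s and ζ = 19.16/(2·11.34) = 0.845.
%OS = 100·exp(−πζ/√(1−ζ²)) = 0.698%.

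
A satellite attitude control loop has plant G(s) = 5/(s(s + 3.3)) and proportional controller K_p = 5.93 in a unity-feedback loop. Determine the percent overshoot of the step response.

From 1 + K_pG(s) = 0: s² + 3.3s + 29.65 = 0 ⇒ ω_n = 5.445, ζ = 0.303.
%OS = 100·exp(−πζ/√(1−ζ²)) = 100·exp(−π·0.303/√0.9082) = 36.8%.

36.8%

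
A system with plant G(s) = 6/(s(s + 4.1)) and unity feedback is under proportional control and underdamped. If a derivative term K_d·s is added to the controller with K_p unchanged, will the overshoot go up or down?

With PD the characteristic equation becomes s² + (a + K·K_d)s + K·K_p = 0; the damping term grows, ζ rises, overshoot falls.

decrease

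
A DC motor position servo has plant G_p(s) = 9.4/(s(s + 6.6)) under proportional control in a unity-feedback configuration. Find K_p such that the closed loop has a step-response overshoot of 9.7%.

From %OS = 100·exp(−πζ/√(1−ζ²)) = 9.7%, ζ = −ln(0.097)/√(π²+ln²(0.097)) = 0.5962.
Characteristic equation s² + 6.6s + 9.4K_p = 0 gives ζ = 6.6/(2√(9.4K_p)).
Setting ζ = 0.5962: √(9.4K_p) = 6.6/(2·0.5962) = 5.535, so K_p = 30.64/9.4 = 3.26.

K_p = 3.26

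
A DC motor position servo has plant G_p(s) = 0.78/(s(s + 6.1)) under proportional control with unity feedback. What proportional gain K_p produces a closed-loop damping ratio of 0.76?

Closed-loop characteristic equation: s² + 6.1s + K_p·0.78 = 0.
So ω_n = √(0.78K_p) and 2ζω_n = 6.1, giving ζ = 6.1/(2√(0.78K_p)).
Setting ζ = 0.76: √(0.78K_p) = 6.1/(2·0.76) = 4.013, so K_p = 16.11/0.78 = 20.6.

K_p = 20.6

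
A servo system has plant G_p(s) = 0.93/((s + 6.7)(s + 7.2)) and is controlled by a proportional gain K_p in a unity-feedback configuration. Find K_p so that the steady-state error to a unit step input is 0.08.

For a type-0 loop with proportional control, e_ss = 1/(1 + K_p·G_p(0)).
G_p(0) = 0.01928. Require 1/(1 + K_p·0.01928) = 0.08, so 1 + 0.01928·K_p = 12.5.
K_p = (12.5 − 1)/0.01928 = 597.

K_p = 597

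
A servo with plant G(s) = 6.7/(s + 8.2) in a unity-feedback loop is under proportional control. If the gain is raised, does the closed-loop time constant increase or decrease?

The closed-loop bandwidth 8.2+K_p·6.7 grows with K_p, so τ shrinks.

decrease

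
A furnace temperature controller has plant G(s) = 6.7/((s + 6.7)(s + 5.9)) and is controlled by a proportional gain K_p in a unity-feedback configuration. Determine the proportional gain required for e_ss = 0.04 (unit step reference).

K_p = 142

For a type-0 loop with proportional control, e_ss = 1/(1 + K_p·G(0)).
G(0) = 0.1695. Require 1/(1 + K_p·0.1695) = 0.04, so 1 + 0.1695·K_p = 25.
K_p = (25 − 1)/0.1695 = 142.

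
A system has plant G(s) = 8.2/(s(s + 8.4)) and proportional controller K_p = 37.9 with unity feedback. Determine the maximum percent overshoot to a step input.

Closed-loop characteristic equation: s² + 8.4s + 310.8 = 0, so ω_n = 17.63 rad/s and ζ = 8.4/(2·17.63) = 0.2382.
%OS = 100·exp(−πζ/√(1−ζ²)) = 100·exp(−π·0.2382/√0.9432) = 46.3%.

46.3%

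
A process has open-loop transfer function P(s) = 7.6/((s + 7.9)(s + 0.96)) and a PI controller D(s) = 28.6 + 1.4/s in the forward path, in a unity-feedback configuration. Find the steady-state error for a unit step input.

The open loop D(s)P(s) has a pole at the origin (type 1), so the static position error constant is infinite and e_ss = 1/(1+∞) = 0.

0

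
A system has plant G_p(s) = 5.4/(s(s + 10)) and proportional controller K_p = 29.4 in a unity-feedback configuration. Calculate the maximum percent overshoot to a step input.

25.7%

The closed-loop denominator s² + 10s + 158.8 gives ω_n = √158.8 = 12.6 and ζ = 10/(2ω_n) = 0.3968.
%OS = 100·exp(−πζ/√(1−ζ²)) = 100·exp(−π·0.3968/√0.8425) = 25.7%.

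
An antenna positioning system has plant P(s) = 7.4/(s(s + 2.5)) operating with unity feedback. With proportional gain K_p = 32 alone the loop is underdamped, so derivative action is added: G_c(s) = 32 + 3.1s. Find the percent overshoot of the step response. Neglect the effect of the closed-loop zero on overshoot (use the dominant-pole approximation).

0.991%

Forward path: (32 + 3.1s)·7.4/(s(s+2.5)). The closed-loop characteristic equation is s² + (2.5 + 7.4·3.1)s + 7.4·32 = 0.
That is s² + 25.44s + 236.8 = 0, so ω_n = 15.39 rad/s and ζ = 25.44/(2·15.39) = 0.8266.
%OS = 100·exp(−πζ/√(1−ζ²)) = 0.991%.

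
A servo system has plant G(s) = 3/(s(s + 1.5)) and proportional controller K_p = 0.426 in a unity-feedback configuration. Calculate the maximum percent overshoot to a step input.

6.17%

From 1 + K_pG(s) = 0: s² + 1.5s + 1.278 = 0 ⇒ ω_n = 1.13, ζ = 0.6634.
%OS = 100·exp(−πζ/√(1−ζ²)) = 100·exp(−π·0.6634/√0.5599) = 6.17%.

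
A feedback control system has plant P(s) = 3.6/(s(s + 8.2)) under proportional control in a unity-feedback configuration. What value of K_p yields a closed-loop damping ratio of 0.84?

Closed-loop characteristic equation: s² + 8.2s + K_p·3.6 = 0.
So ω_n = √(3.6K_p) and 2ζω_n = 8.2, giving ζ = 8.2/(2√(3.6K_p)).
Setting ζ = 0.84: √(3.6K_p) = 8.2/(2·0.84) = 4.881, so K_p = 23.82/3.6 = 6.62.

K_p = 6.62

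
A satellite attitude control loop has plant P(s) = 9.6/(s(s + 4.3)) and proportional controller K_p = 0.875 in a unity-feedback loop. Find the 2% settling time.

T_s ≈ 1.86 s

Closed-loop characteristic equation: s² + 4.3s + 8.4 = 0, so ω_n = 2.898 rad/s and ζ = 4.3/(2·2.898) = 0.7418.
2% settling time T_s ≈ 4/(ζω_n) = 4/2.15 = 1.86 s.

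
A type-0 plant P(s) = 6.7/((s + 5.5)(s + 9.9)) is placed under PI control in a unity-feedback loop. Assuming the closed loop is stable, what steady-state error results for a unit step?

The PI controller's integrator makes the forward path type 1, so e_ss to a step is zero.

0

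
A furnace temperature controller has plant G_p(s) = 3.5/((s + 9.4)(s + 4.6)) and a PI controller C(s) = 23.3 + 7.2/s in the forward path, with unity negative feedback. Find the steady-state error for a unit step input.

The open loop C(s)G_p(s) has a pole at the origin (type 1), so the static position error constant is infinite and e_ss = 1/(1+∞) = 0.

0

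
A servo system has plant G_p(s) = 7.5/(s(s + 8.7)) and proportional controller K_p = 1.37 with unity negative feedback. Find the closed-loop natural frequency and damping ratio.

With unity feedback the closed-loop characteristic equation is s² + 8.7s + 1.37·7.5 = s² + 8.7s + 10.28 = 0.
Matching s² + 2ζω_n s + ω_n²: ω_n = √10.28 = 3.205 rad/s and 2ζω_n = 8.7, so ζ = 8.7/(2·3.205) = 1.36.

ω_n = 3.21 rad/s, ζ = 1.36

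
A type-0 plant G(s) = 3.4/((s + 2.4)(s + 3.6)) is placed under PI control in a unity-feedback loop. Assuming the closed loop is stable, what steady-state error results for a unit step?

0

The PI controller's integrator makes the forward path type 1, so e_ss to a step is zero.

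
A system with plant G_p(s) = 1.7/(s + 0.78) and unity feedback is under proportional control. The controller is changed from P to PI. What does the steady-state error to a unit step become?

Adding integral action puts a pole at s = 0 in the forward path, raising the system type to 1; a type-1 loop has zero steady-state error to a step.

0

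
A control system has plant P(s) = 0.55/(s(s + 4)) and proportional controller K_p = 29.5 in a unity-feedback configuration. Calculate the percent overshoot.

16.6%

From 1 + K_pP(s) = 0: s² + 4s + 16.23 = 0 ⇒ ω_n = 4.028, ζ = 0.4965.
%OS = 100·exp(−πζ/√(1−ζ²)) = 100·exp(−π·0.4965/√0.7535) = 16.6%.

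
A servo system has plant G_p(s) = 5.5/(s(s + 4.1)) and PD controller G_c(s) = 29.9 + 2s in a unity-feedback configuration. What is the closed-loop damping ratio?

Forward path: (29.9 + 2s)·5.5/(s(s+4.1)). The closed-loop characteristic equation is s² + (4.1 + 5.5·2)s + 5.5·29.9 = 0.
That is s² + 15.1s + 164.4 = 0, so ω_n = 12.82 rad/s and ζ = 15.1/(2·12.82) = 0.5887.

ζ = 0.589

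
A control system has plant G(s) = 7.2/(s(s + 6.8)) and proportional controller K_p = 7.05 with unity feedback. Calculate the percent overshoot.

Closed-loop characteristic equation: s² + 6.8s + 50.76 = 0, so ω_n = 7.125 rad/s and ζ = 6.8/(2·7.125) = 0.4772.
%OS = 100·exp(−πζ/√(1−ζ²)) = 100·exp(−π·0.4772/√0.7723) = 18.2%.

18.2%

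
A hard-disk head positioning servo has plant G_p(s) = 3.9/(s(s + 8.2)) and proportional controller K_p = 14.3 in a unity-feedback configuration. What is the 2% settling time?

T_s ≈ 0.976 s

From 1 + K_pG_p(s) = 0: s² + 8.2s + 55.77 = 0 ⇒ ω_n = 7.468, ζ = 0.549.
2% settling time T_s ≈ 4/(ζω_n) = 4/4.1 = 0.976 s.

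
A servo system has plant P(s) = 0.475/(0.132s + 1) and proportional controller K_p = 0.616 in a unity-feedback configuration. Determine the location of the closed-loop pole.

Closed loop: T(s) = K_p·P/(1+K_p·P) = 0.2926/(0.132s + 1 + 0.2926), with pole at s = −(1 + 0.2926)/0.132 = −9.792.

s = -9.792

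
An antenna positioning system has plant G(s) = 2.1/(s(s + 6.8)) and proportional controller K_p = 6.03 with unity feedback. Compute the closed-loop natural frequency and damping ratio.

ω_n = 3.56 rad/s, ζ = 0.955

The closed-loop denominator is s(s+6.8) + 6.03·2.1 = s² + 6.8s + 12.66.
Matching s² + 2ζω_n s + ω_n²: ω_n = √12.66 = 3.559 rad/s and 2ζω_n = 6.8, so ζ = 6.8/(2·3.559) = 0.955.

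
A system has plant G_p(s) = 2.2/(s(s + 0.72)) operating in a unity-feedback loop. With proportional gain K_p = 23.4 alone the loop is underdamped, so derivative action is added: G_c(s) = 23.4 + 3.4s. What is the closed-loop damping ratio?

Forward path: (23.4 + 3.4s)·2.2/(s(s+0.72)). The closed-loop characteristic equation is s² + (0.72 + 2.2·3.4)s + 2.2·23.4 = 0.
That is s² + 8.2s + 51.48 = 0, so ω_n = 7.175 rad/s and ζ = 8.2/(2·7.175) = 0.5714.

ζ = 0.571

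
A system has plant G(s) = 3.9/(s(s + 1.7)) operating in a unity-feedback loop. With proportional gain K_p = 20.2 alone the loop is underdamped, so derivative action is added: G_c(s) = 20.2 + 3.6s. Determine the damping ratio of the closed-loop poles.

Forward path: (20.2 + 3.6s)·3.9/(s(s+1.7)). The closed-loop characteristic equation is s² + (1.7 + 3.9·3.6)s + 3.9·20.2 = 0.
That is s² + 15.74s + 78.78 = 0, so ω_n = 8.876 rad/s and ζ = 15.74/(2·8.876) = 0.8867.

ζ = 0.887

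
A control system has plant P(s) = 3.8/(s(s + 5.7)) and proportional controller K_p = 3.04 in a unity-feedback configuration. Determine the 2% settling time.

The closed-loop denominator s² + 5.7s + 11.55 gives ω_n = √11.55 = 3.399 and ζ = 5.7/(2ω_n) = 0.8385.
2% settling time T_s ≈ 4/(ζω_n) = 4/2.85 = 1.4 s.

T_s ≈ 1.4 s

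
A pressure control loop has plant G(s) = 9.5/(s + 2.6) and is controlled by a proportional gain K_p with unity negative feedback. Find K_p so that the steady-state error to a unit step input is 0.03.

K_p = 8.85

For a type-0 loop with proportional control, e_ss = 1/(1 + K_p·G(0)).
G(0) = 3.654. Require 1/(1 + K_p·3.654) = 0.03, so 1 + 3.654·K_p = 33.33.
K_p = (33.33 − 1)/3.654 = 8.85.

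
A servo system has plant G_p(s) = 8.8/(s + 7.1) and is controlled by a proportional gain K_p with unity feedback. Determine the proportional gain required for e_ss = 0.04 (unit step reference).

For a type-0 loop with proportional control, e_ss = 1/(1 + K_p·G_p(0)).
G_p(0) = 1.239. Require 1/(1 + K_p·1.239) = 0.04, so 1 + 1.239·K_p = 25.
K_p = (25 − 1)/1.239 = 19.4.

K_p = 19.4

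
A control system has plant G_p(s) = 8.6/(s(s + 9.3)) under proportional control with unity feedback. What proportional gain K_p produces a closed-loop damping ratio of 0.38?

K_p = 17.4

Closed-loop characteristic equation: s² + 9.3s + K_p·8.6 = 0.
So ω_n = √(8.6K_p) and 2ζω_n = 9.3, giving ζ = 9.3/(2√(8.6K_p)).
Setting ζ = 0.38: √(8.6K_p) = 9.3/(2·0.38) = 12.24, so K_p = 149.7/8.6 = 17.4.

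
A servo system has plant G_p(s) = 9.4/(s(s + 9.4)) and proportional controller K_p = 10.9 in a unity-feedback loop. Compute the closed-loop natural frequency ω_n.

1 + K_p·G_p(s) = 0 gives s² + 9.4s + 102.5 = 0.
Matching s² + 2ζω_n s + ω_n²: ω_n = √102.5 = 10.12 rad/s and 2ζω_n = 9.4, so ζ = 9.4/(2·10.12) = 0.464.

ω_n = 10.1 rad/s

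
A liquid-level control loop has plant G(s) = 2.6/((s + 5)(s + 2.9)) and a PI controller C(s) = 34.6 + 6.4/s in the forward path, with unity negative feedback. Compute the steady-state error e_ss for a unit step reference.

0

The open loop C(s)G(s) has a pole at the origin (type 1), so the static position error constant is infinite and e_ss = 1/(1+∞) = 0.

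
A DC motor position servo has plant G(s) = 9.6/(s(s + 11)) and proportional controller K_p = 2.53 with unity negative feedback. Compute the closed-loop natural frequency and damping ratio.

ω_n = 4.93 rad/s, ζ = 1.12

1 + K_p·G(s) = 0 gives s² + 11s + 24.29 = 0.
So ω_n² = 24.29 ⇒ ω_n = 4.928 rad/s, and ζ = 11/(2ω_n) = 1.12.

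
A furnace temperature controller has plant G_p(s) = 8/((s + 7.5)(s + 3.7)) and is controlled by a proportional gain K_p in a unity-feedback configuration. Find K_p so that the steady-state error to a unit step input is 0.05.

The loop is type 0, so e_ss(step) = 1/(1 + K_pos) with K_pos = K_p·G_p(0).
G_p(0) = 0.2883. Require 1/(1 + K_p·0.2883) = 0.05, so 1 + 0.2883·K_p = 20.
K_p = (20 − 1)/0.2883 = 65.9.

K_p = 65.9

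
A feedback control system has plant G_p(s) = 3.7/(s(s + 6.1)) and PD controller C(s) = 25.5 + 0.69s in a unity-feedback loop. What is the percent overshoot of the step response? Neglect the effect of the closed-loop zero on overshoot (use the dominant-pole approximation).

Forward path: (25.5 + 0.69s)·3.7/(s(s+6.1)). The closed-loop characteristic equation is s² + (6.1 + 3.7·0.69)s + 3.7·25.5 = 0.
That is s² + 8.653s + 94.35 = 0, so ω_n = 9.713 rad/s and ζ = 8.653/(2·9.713) = 0.4454.
%OS = 100·exp(−πζ/√(1−ζ²)) = 21%.

21%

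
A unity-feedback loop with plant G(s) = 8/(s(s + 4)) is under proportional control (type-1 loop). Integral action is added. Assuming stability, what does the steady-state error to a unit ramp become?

0

The integrator raises the loop to type 2, so K_v → ∞ and e_ss to a ramp is zero.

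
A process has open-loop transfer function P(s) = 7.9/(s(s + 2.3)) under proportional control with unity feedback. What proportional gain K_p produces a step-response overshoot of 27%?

K_p = 1.13

From %OS = 100·exp(−πζ/√(1−ζ²)) = 27%, ζ = −ln(0.27)/√(π²+ln²(0.27)) = 0.3847.
Characteristic equation s² + 2.3s + 7.9K_p = 0 gives ζ = 2.3/(2√(7.9K_p)).
Setting ζ = 0.3847: √(7.9K_p) = 2.3/(2·0.3847) = 2.989, so K_p = 8.936/7.9 = 1.13.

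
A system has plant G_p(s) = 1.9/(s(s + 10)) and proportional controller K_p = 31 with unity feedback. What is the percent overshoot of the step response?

The closed-loop denominator s² + 10s + 58.9 gives ω_n = √58.9 = 7.675 and ζ = 10/(2ω_n) = 0.6515.
%OS = 100·exp(−πζ/√(1−ζ²)) = 100·exp(−π·0.6515/√0.5756) = 6.73%.

6.73%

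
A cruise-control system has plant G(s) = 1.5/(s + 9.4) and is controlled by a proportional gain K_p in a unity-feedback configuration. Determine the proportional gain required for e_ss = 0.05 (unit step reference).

Steady-state error for a unit step on this type-0 loop is 1/(1 + K_p·G(0)).
G(0) = 0.1596. Require 1/(1 + K_p·0.1596) = 0.05, so 1 + 0.1596·K_p = 20.
K_p = (20 − 1)/0.1596 = 119.

K_p = 119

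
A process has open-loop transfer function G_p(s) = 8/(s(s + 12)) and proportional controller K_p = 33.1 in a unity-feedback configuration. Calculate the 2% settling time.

T_s ≈ 0.667 s

The closed-loop denominator s² + 12s + 264.8 gives ω_n = √264.8 = 16.27 and ζ = 12/(2ω_n) = 0.3687.
2% settling time T_s ≈ 4/(ζω_n) = 4/6 = 0.667 s.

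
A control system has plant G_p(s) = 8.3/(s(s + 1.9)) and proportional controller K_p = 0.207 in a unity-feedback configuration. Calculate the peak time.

The closed-loop denominator s² + 1.9s + 1.718 gives ω_n = √1.718 = 1.311 and ζ = 1.9/(2ω_n) = 0.7248.
Damped frequency ω_d = ω_n√(1−ζ²) = 0.9031 rad/s, so peak time T_p = π/ω_d = 3.48 s.

T_p = 3.48 s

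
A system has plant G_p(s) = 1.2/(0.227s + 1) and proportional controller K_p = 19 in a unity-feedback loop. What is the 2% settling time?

Closed loop: T(s) = K_p·G_p/(1+K_p·G_p) = 22.8/(0.227s + 1 + 22.8), with pole at s = −(1 + 22.8)/0.227 = −104.8.
τ = 1/104.8 = 0.009538 s, so 2% settling time ≈ 4τ = 0.0382 s.

T_s ≈ 0.0382 s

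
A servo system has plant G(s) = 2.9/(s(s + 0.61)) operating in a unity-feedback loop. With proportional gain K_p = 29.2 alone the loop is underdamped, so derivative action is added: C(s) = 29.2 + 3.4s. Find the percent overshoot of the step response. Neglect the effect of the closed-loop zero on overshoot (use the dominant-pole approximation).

Forward path: (29.2 + 3.4s)·2.9/(s(s+0.61)). The closed-loop characteristic equation is s² + (0.61 + 2.9·3.4)s + 2.9·29.2 = 0.
That is s² + 10.47s + 84.68 = 0, so ω_n = 9.202 rad/s and ζ = 10.47/(2·9.202) = 0.5689.
%OS = 100·exp(−πζ/√(1−ζ²)) = 11.4%.

11.4%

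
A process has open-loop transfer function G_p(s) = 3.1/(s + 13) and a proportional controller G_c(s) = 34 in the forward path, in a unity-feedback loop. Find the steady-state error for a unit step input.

The loop is type 0. Static position error constant K_pos = G_c(0)·G_p(0) = 34·0.2385 = 8.108.
Steady-state error to a unit step: e_ss = 1/(1+K_pos) = 1/9.108 = 0.11.

0.11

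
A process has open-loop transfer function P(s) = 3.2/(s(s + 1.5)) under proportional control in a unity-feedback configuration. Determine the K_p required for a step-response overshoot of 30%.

K_p = 1.37

From %OS = 100·exp(−πζ/√(1−ζ²)) = 30%, ζ = −ln(0.3)/√(π²+ln²(0.3)) = 0.3579.
Characteristic equation s² + 1.5s + 3.2K_p = 0 gives ζ = 1.5/(2√(3.2K_p)).
Setting ζ = 0.3579: √(3.2K_p) = 1.5/(2·0.3579) = 2.096, so K_p = 4.392/3.2 = 1.37.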